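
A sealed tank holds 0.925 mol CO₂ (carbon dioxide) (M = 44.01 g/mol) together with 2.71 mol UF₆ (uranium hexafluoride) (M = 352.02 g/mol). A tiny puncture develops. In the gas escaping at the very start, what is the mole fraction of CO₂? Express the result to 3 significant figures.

0.491

The effusion rate of species i is ∝ p_i/√M_i ∝ n_i/√M_i.
x_CO₂(eff) = (n_CO₂/√M_CO₂) / (n_CO₂/√M_CO₂ + n_UF₆/√M_UF₆)
= (0.925/√44.01) / (0.925/√44.01 + 2.71/√352.02) = 0.1394/(0.1394 + 0.1444) = 0.491.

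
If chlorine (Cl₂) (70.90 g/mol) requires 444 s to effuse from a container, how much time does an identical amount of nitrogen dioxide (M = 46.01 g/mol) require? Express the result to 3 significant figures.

Graham's law gives t_NO₂/t_Cl₂ = √(M_NO₂/M_Cl₂) = √(46.01/70.90) = √0.6489 = 0.8056.
So the time for NO₂ is 444 × 0.8056 = 358 s.

358 s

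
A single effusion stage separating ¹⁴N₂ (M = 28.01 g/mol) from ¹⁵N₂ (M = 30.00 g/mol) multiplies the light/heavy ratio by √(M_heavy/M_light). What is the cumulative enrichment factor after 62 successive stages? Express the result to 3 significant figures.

8.40

Each stage multiplies the ratio by α = √(30.00/28.01), so after 62 stages the overall factor is α^62 = (30.00/28.01)^(62/2).
= 1.07105^31 = 8.40.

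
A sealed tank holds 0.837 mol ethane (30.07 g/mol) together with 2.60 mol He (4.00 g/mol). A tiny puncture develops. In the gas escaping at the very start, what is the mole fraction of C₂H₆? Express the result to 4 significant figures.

Effusion rate of each component ∝ n_i/√M_i (partial pressure × 1/√M).
Mole fraction of C₂H₆ in the effusate = (n_C₂H₆/√M_C₂H₆) / (n_C₂H₆/√M_C₂H₆ + n_He/√M_He)
= (0.837/√30.07) / (0.837/√30.07 + 2.60/√4.00) = 0.1526/(0.1526 + 1.300) = 0.1051.

0.1051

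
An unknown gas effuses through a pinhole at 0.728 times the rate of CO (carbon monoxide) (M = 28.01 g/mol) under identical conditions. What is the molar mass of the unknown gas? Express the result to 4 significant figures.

Since effusion rate ∝ 1/√M, rate_X/rate_CO = √(M_CO/M_X).
0.728 = √(28.01/M_X)
M_X = 28.01 / 0.728² = 28.01 / 0.5300 = 52.85 g/mol

52.85 g/mol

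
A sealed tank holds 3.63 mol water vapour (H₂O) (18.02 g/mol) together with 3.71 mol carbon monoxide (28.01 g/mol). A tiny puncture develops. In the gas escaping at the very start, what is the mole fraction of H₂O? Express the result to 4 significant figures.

0.5495

Rate_i ∝ x_i/√M_i (Graham's law weighted by mole fraction), so the effusate composition follows n_i/√M_i.
x_H₂O(eff) = (n_H₂O/√M_H₂O) / (n_H₂O/√M_H₂O + n_CO/√M_CO)
= (3.63/√18.02) / (3.63/√18.02 + 3.71/√28.01) = 0.8551/(0.8551 + 0.7010) = 0.5495.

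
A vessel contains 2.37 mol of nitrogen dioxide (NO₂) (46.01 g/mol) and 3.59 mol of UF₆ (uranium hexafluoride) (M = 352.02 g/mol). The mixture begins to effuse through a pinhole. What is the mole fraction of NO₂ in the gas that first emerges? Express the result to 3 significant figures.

0.646

Each component's effusion rate ∝ (its partial pressure)·(1/√M) ∝ n_i/√M_i.
So x_NO₂ in the escaping gas = (n_NO₂/√M_NO₂) / Σ(n_i/√M_i)
= (2.37/√46.01) / (2.37/√46.01 + 3.59/√352.02) = 0.3494/(0.3494 + 0.1913) = 0.646.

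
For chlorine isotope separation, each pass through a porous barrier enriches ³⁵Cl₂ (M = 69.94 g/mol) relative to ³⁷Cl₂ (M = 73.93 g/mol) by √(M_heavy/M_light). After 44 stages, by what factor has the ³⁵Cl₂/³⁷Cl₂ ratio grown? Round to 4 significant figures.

3.389

Overall factor = α^44 with α = √(73.93/69.94), i.e. (73.93/69.94)^(44/2).
= 1.05705^22 = 3.389.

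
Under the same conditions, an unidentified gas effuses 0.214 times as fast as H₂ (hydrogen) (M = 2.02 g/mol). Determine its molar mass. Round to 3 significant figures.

44.1 g/mol

Graham's law gives rate_X/rate_H₂ = √(M_H₂/M_X).
0.214 = √(2.02/M_X)
M_X = 2.02 / 0.214² = 2.02 / 0.04580 = 44.1 g/mol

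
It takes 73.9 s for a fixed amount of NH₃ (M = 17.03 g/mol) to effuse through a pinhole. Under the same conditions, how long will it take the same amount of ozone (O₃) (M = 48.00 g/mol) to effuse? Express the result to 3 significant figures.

Using Graham's law: t_O₃/t_NH₃ = √(M_O₃/M_NH₃) = √(48.00/17.03) = √2.819 = 1.679.
So the time for O₃ is 73.9 × 1.679 = 124 s.

124 s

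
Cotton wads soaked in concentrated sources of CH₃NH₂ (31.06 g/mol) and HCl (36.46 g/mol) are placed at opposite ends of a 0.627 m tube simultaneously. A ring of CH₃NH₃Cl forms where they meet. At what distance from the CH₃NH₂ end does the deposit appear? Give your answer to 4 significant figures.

0.3261 m

Distances travelled in equal time are proportional to diffusion rates, so d_CH₃NH₂/d_HCl = √(M_HCl/M_CH₃NH₂) = √(36.46/31.06) = 1.083.
With d_CH₃NH₂ + d_HCl = 0.627 m, d_HCl = 0.627/(1 + 1.083) = 0.3009 m.
d_CH₃NH₂ = 0.627 − 0.3009 = 0.3261 m.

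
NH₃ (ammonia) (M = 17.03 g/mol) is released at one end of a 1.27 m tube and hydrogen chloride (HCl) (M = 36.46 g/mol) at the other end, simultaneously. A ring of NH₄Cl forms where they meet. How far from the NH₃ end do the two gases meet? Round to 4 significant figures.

0.7544 m

Graham's law gives d_NH₃/d_HCl = rate_NH₃/rate_HCl = √(M_HCl/M_NH₃) = √(36.46/17.03) = 1.463.
With d_NH₃ + d_HCl = 1.27 m, d_HCl = 1.27/(1 + 1.463) = 0.5156 m.
d_NH₃ = 1.27 − 0.5156 = 0.7544 m.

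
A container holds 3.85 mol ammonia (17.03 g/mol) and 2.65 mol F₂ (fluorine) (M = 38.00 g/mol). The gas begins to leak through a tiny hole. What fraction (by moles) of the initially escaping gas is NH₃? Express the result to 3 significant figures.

The effusion rate of species i is ∝ p_i/√M_i ∝ n_i/√M_i.
Mole fraction of NH₃ in the effusate = (n_NH₃/√M_NH₃) / (n_NH₃/√M_NH₃ + n_F₂/√M_F₂)
= (3.85/√17.03) / (3.85/√17.03 + 2.65/√38.00) = 0.9329/(0.9329 + 0.4299) = 0.685.

0.685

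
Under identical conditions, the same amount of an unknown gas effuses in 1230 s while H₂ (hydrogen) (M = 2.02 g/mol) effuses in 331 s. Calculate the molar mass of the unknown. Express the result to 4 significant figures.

From Graham's law, t_X/t_H₂ = √(M_X/M_H₂).
1230/331 = 3.716 = √(M_X/2.02)
M_X = 2.02 × 3.716² = 2.02 × 13.81 = 27.89 g/mol

27.89 g/mol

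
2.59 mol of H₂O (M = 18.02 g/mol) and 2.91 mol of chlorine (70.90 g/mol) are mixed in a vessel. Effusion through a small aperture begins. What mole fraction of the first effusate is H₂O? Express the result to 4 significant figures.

0.6384

The effusion rate of species i is ∝ p_i/√M_i ∝ n_i/√M_i.
Mole fraction of H₂O in the effusate = (n_H₂O/√M_H₂O) / (n_H₂O/√M_H₂O + n_Cl₂/√M_Cl₂)
= (2.59/√18.02) / (2.59/√18.02 + 2.91/√70.90) = 0.6101/(0.6101 + 0.3456) = 0.6384.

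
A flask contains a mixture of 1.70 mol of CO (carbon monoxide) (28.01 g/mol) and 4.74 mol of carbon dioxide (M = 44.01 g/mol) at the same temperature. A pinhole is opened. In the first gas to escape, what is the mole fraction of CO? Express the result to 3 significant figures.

0.310

Rate_i ∝ x_i/√M_i (Graham's law weighted by mole fraction), so the effusate composition follows n_i/√M_i.
Mole fraction of CO in the effusate = (n_CO/√M_CO) / (n_CO/√M_CO + n_CO₂/√M_CO₂)
= (1.70/√28.01) / (1.70/√28.01 + 4.74/√44.01) = 0.3212/(0.3212 + 0.7145) = 0.310.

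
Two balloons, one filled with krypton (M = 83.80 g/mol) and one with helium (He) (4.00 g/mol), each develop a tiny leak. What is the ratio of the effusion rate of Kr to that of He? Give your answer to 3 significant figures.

From Graham's law, rate_Kr/rate_He = √(M_He/M_Kr) = √(4.00/83.80) = √0.04773 = 0.218.

0.218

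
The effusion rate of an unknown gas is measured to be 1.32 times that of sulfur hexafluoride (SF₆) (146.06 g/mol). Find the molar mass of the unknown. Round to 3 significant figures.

83.8 g/mol

Since effusion rate ∝ 1/√M, rate_X/rate_SF₆ = √(M_SF₆/M_X).
1.32 = √(146.06/M_X)
M_X = 146.06 / 1.32² = 146.06 / 1.742 = 83.8 g/mol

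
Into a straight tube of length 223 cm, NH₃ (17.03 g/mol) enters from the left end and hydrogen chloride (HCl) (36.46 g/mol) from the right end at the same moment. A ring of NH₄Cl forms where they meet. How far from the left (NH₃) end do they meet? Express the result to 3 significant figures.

132 cm

Graham's law gives d_NH₃/d_HCl = rate_NH₃/rate_HCl = √(M_HCl/M_NH₃) = √(36.46/17.03) = 1.463.
With d_NH₃ + d_HCl = 223 cm, d_HCl = 223/(1 + 1.463) = 90.53 cm.
d_NH₃ = 223 − 90.53 = 132 cm.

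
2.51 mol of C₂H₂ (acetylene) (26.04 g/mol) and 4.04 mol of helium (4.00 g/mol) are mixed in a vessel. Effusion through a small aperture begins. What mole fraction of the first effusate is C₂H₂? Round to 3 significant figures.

0.196

Each component's effusion rate ∝ (its partial pressure)·(1/√M) ∝ n_i/√M_i.
So x_C₂H₂ in the escaping gas = (n_C₂H₂/√M_C₂H₂) / Σ(n_i/√M_i)
= (2.51/√26.04) / (2.51/√26.04 + 4.04/√4.00) = 0.4919/(0.4919 + 2.020) = 0.196.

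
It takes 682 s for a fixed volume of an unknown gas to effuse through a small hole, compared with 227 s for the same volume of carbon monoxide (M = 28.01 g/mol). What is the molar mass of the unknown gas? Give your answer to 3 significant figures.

Using Graham's law: t_X/t_CO = √(M_X/M_CO).
682/227 = 3.004 = √(M_X/28.01)
M_X = 28.01 × 3.004² = 28.01 × 9.026 = 253 g/mol

253 g/mol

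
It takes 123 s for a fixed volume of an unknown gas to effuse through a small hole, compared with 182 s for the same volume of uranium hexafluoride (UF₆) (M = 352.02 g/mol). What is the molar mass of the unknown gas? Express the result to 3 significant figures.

From Graham's law, t_X/t_UF₆ = √(M_X/M_UF₆).
123/182 = 0.6758 = √(M_X/352.02)
M_X = 352.02 × 0.6758² = 352.02 × 0.4567 = 161 g/mol

161 g/mol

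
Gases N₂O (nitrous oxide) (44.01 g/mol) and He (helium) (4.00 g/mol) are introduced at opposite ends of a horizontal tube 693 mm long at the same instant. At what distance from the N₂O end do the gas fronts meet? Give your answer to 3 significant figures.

161 mm

The fronts meet when d_N₂O + d_He = L with d_N₂O/d_He = √(M_He/M_N₂O) (Graham's law). Here √(M_He/M_N₂O) = √(4.00/44.01) = 0.3015.
With d_N₂O + d_He = 693 mm, d_He = 693/(1 + 0.3015) = 532.5 mm.
d_N₂O = 693 − 532.5 = 161 mm.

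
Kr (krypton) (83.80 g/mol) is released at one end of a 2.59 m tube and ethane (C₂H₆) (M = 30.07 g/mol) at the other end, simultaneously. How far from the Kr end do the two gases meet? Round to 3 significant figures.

Distances travelled in equal time are proportional to diffusion rates, so d_Kr/d_C₂H₆ = √(M_C₂H₆/M_Kr) = √(30.07/83.80) = 0.5990.
With d_Kr + d_C₂H₆ = 2.59 m, d_C₂H₆ = 2.59/(1 + 0.5990) = 1.620 m.
d_Kr = 2.59 − 1.620 = 0.970 m.

0.970 m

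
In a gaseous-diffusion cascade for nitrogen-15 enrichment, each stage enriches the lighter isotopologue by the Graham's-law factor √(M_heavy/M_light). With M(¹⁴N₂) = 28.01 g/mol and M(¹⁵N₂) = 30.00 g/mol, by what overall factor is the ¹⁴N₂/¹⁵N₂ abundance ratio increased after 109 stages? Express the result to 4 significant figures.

The single-stage factor is √(M_heavy/M_light), so 109 stages give [√(30.00/28.01)]^109 = (30.00/28.01)^(109/2).
= 1.07105^(109/2) = 42.13.

42.13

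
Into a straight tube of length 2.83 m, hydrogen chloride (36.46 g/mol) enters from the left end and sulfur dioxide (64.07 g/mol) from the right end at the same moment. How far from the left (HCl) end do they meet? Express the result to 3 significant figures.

The fronts meet when d_HCl + d_SO₂ = L with d_HCl/d_SO₂ = √(M_SO₂/M_HCl) (Graham's law). Here √(M_SO₂/M_HCl) = √(64.07/36.46) = 1.326.
With d_HCl + d_SO₂ = 2.83 m, d_SO₂ = 2.83/(1 + 1.326) = 1.217 m.
d_HCl = 2.83 − 1.217 = 1.61 m.

1.61 m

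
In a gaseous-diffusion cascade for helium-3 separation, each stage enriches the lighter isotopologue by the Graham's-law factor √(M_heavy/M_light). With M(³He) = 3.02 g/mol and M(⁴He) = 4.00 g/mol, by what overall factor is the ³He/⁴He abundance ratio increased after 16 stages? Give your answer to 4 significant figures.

Each stage multiplies the ratio by α = √(4.00/3.02), so after 16 stages the overall factor is α^16 = (4.00/3.02)^(16/2).
= 1.32450^8 = 9.472.

9.472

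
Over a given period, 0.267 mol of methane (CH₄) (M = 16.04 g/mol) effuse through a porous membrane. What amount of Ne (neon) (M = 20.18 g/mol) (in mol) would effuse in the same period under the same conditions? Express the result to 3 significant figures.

0.238 mol

Since effusion rate ∝ 1/√M, rate_Ne/rate_CH₄ = √(M_CH₄/M_Ne) = √(16.04/20.18) = √0.7948 = 0.8915.
So the amount for Ne is 0.267 × 0.8915 = 0.238 mol.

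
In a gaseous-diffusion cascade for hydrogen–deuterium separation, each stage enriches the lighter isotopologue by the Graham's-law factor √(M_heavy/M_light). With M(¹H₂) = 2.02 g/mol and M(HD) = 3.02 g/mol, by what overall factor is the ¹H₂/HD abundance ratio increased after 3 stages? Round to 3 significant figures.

After 3 stages the ratio has grown by (√(3.02/2.02))^3 = (3.02/2.02)^(3/2).
= 1.49505^(3/2) = 1.83.

1.83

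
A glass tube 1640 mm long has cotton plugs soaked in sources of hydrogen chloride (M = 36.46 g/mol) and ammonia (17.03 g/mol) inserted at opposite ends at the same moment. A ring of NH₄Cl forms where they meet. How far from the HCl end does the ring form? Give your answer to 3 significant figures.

Distances travelled in equal time are proportional to diffusion rates, so d_HCl/d_NH₃ = √(M_NH₃/M_HCl) = √(17.03/36.46) = 0.6834.
With d_HCl + d_NH₃ = 1640 mm, d_NH₃ = 1640/(1 + 0.6834) = 974.2 mm.
d_HCl = 1640 − 974.2 = 666 mm.

666 mm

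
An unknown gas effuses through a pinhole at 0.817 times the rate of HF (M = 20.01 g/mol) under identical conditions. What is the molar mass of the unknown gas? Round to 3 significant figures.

30.0 g/mol

By Graham's law, rate_X/rate_HF = √(M_HF/M_X).
0.817 = √(20.01/M_X)
M_X = 20.01 / 0.817² = 20.01 / 0.6675 = 30.0 g/mol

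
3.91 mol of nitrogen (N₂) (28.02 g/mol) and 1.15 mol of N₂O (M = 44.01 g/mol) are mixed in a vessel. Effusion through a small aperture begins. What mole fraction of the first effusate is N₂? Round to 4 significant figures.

0.8099

Rate_i ∝ x_i/√M_i (Graham's law weighted by mole fraction), so the effusate composition follows n_i/√M_i.
Mole fraction of N₂ in the effusate = (n_N₂/√M_N₂) / (n_N₂/√M_N₂ + n_N₂O/√M_N₂O)
= (3.91/√28.02) / (3.91/√28.02 + 1.15/√44.01) = 0.7387/(0.7387 + 0.1733) = 0.8099.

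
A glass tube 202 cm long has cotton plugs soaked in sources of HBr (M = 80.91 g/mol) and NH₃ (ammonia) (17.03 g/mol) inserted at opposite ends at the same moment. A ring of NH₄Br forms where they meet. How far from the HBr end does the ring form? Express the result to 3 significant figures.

63.5 cm

Distances travelled in equal time are proportional to diffusion rates, so d_HBr/d_NH₃ = √(M_NH₃/M_HBr) = √(17.03/80.91) = 0.4588.
With d_HBr + d_NH₃ = 202 cm, d_NH₃ = 202/(1 + 0.4588) = 138.5 cm.
d_HBr = 202 − 138.5 = 63.5 cm.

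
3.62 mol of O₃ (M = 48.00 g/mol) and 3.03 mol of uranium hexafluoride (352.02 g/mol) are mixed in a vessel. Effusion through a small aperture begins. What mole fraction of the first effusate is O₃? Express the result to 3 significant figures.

Each component's effusion rate ∝ (its partial pressure)·(1/√M) ∝ n_i/√M_i.
x_O₃(eff) = (n_O₃/√M_O₃) / (n_O₃/√M_O₃ + n_UF₆/√M_UF₆)
= (3.62/√48.00) / (3.62/√48.00 + 3.03/√352.02) = 0.5225/(0.5225 + 0.1615) = 0.764.

0.764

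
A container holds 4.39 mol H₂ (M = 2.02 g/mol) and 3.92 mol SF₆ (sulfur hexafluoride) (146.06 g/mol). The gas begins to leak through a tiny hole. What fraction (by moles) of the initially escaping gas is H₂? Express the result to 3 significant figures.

0.905

The effusion rate of species i is ∝ p_i/√M_i ∝ n_i/√M_i.
So x_H₂ in the escaping gas = (n_H₂/√M_H₂) / Σ(n_i/√M_i)
= (4.39/√2.02) / (4.39/√2.02 + 3.92/√146.06) = 3.089/(3.089 + 0.3244) = 0.905.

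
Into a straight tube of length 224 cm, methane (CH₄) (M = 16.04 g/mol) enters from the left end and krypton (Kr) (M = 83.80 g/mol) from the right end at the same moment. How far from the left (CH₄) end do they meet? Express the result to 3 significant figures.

156 cm

The fronts meet when d_CH₄ + d_Kr = L with d_CH₄/d_Kr = √(M_Kr/M_CH₄) (Graham's law). Here √(M_Kr/M_CH₄) = √(83.80/16.04) = 2.286.
With d_CH₄ + d_Kr = 224 cm, d_Kr = 224/(1 + 2.286) = 68.17 cm.
d_CH₄ = 224 − 68.17 = 156 cm.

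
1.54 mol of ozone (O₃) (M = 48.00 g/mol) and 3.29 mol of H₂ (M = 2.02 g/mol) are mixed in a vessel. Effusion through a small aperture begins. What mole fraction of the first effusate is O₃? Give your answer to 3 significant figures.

Effusion rate of each component ∝ n_i/√M_i (partial pressure × 1/√M).
x_O₃(eff) = (n_O₃/√M_O₃) / (n_O₃/√M_O₃ + n_H₂/√M_H₂)
= (1.54/√48.00) / (1.54/√48.00 + 3.29/√2.02) = 0.2223/(0.2223 + 2.315) = 0.0876.

0.0876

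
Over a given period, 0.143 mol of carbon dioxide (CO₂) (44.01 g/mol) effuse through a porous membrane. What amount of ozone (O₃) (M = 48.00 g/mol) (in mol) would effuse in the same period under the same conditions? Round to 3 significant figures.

0.137 mol

Since effusion rate ∝ 1/√M, rate_O₃/rate_CO₂ = √(M_CO₂/M_O₃) = √(44.01/48.00) = √0.9169 = 0.9575.
So the amount for O₃ is 0.143 × 0.9575 = 0.137 mol.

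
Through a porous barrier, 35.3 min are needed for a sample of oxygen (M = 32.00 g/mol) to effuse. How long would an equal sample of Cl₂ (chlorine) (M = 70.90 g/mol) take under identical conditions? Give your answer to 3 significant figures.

52.5 min

Using Graham's law: t_Cl₂/t_O₂ = √(M_Cl₂/M_O₂) = √(70.90/32.00) = √2.216 = 1.488.
So the time for Cl₂ is 35.3 × 1.488 = 52.5 min.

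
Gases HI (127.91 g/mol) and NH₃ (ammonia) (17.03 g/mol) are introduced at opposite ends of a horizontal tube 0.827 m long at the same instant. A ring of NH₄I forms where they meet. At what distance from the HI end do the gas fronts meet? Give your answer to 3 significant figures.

In equal time, each gas travels a distance ∝ its rate ∝ 1/√M, so d_HI/d_NH₃ = √(M_NH₃/M_HI) = √(17.03/127.91) = 0.3649.
With d_HI + d_NH₃ = 0.827 m, d_NH₃ = 0.827/(1 + 0.3649) = 0.6059 m.
d_HI = 0.827 − 0.6059 = 0.221 m.

0.221 m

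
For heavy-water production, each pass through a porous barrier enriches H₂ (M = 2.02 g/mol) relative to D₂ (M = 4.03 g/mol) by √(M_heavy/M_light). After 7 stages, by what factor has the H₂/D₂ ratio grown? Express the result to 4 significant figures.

11.22

Each stage multiplies the ratio by α = √(4.03/2.02), so after 7 stages the overall factor is α^7 = (4.03/2.02)^(7/2).
= 1.99505^(7/2) = 11.22.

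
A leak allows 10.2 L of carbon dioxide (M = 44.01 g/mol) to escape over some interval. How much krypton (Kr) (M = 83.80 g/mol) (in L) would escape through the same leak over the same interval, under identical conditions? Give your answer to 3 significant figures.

Since effusion rate ∝ 1/√M, rate_Kr/rate_CO₂ = √(M_CO₂/M_Kr) = √(44.01/83.80) = √0.5252 = 0.7247.
So the volume for Kr is 10.2 × 0.7247 = 7.39 L.

7.39 L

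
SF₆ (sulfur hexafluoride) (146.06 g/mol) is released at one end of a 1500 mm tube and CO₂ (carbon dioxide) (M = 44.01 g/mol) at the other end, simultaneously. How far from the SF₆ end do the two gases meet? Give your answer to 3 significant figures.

Distances travelled in equal time are proportional to diffusion rates, so d_SF₆/d_CO₂ = √(M_CO₂/M_SF₆) = √(44.01/146.06) = 0.5489.
With d_SF₆ + d_CO₂ = 1500 mm, d_CO₂ = 1500/(1 + 0.5489) = 968.4 mm.
d_SF₆ = 1500 − 968.4 = 532 mm.

532 mm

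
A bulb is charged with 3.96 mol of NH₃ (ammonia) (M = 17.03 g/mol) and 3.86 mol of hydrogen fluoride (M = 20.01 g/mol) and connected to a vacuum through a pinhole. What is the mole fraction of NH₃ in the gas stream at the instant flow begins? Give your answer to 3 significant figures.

0.527

Rate_i ∝ x_i/√M_i (Graham's law weighted by mole fraction), so the effusate composition follows n_i/√M_i.
x_NH₃(eff) = (n_NH₃/√M_NH₃) / (n_NH₃/√M_NH₃ + n_HF/√M_HF)
= (3.96/√17.03) / (3.96/√17.03 + 3.86/√20.01) = 0.9596/(0.9596 + 0.8629) = 0.527.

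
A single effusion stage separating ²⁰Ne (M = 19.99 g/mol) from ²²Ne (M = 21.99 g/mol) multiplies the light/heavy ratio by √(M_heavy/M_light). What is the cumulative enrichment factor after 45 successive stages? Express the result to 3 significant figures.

8.55

After 45 stages the ratio has grown by (√(21.99/19.99))^45 = (21.99/19.99)^(45/2).
= 1.10005^(45/2) = 8.55.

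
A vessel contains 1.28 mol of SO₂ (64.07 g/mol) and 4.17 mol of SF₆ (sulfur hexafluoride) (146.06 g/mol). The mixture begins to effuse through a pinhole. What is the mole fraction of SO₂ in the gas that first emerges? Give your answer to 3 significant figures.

0.317

Rate_i ∝ x_i/√M_i (Graham's law weighted by mole fraction), so the effusate composition follows n_i/√M_i.
So x_SO₂ in the escaping gas = (n_SO₂/√M_SO₂) / Σ(n_i/√M_i)
= (1.28/√64.07) / (1.28/√64.07 + 4.17/√146.06) = 0.1599/(0.1599 + 0.3450) = 0.317.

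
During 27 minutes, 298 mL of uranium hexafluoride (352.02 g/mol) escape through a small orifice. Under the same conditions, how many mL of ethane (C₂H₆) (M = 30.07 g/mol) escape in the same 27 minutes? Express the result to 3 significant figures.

1020 mL

Since effusion rate ∝ 1/√M, rate_C₂H₆/rate_UF₆ = √(M_UF₆/M_C₂H₆) = √(352.02/30.07) = √11.71 = 3.422.
So the volume for C₂H₆ is 298 × 3.422 = 1020 mL.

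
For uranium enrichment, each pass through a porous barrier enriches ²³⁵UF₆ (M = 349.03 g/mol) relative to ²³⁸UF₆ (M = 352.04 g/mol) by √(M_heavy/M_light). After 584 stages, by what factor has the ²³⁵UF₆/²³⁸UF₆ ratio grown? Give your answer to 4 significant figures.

12.27

Overall factor = α^584 with α = √(352.04/349.03), i.e. (352.04/349.03)^(584/2).
= 1.00862^292 = 12.27.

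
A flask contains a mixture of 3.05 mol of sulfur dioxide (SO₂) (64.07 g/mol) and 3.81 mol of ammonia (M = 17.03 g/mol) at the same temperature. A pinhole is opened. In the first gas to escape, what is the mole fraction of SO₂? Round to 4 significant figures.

The effusion rate of species i is ∝ p_i/√M_i ∝ n_i/√M_i.
So x_SO₂ in the escaping gas = (n_SO₂/√M_SO₂) / Σ(n_i/√M_i)
= (3.05/√64.07) / (3.05/√64.07 + 3.81/√17.03) = 0.3810/(0.3810 + 0.9232) = 0.2921.

0.2921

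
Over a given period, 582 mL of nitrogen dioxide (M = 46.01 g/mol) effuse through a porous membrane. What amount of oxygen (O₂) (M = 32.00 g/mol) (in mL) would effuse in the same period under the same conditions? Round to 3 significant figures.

698 mL

Graham's law gives rate_O₂/rate_NO₂ = √(M_NO₂/M_O₂) = √(46.01/32.00) = √1.438 = 1.199.
So the volume for O₂ is 582 × 1.199 = 698 mL.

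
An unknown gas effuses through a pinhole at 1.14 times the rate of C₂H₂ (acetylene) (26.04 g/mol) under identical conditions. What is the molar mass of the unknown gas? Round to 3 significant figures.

By Graham's law, rate_X/rate_C₂H₂ = √(M_C₂H₂/M_X).
1.14 = √(26.04/M_X)
M_X = 26.04 / 1.14² = 26.04 / 1.300 = 20.0 g/mol

20.0 g/mol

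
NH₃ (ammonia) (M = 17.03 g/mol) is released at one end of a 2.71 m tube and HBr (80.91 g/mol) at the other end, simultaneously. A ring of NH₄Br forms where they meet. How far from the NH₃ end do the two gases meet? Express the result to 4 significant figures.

The fronts meet when d_NH₃ + d_HBr = L with d_NH₃/d_HBr = √(M_HBr/M_NH₃) (Graham's law). Here √(M_HBr/M_NH₃) = √(80.91/17.03) = 2.180.
With d_NH₃ + d_HBr = 2.71 m, d_HBr = 2.71/(1 + 2.180) = 0.8523 m.
d_NH₃ = 2.71 − 0.8523 = 1.858 m.

1.858 m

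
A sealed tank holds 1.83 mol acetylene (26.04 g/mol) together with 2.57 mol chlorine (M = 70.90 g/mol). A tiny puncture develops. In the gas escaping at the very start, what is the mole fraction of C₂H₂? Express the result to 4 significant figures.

0.5402

The effusion rate of species i is ∝ p_i/√M_i ∝ n_i/√M_i.
So x_C₂H₂ in the escaping gas = (n_C₂H₂/√M_C₂H₂) / Σ(n_i/√M_i)
= (1.83/√26.04) / (1.83/√26.04 + 2.57/√70.90) = 0.3586/(0.3586 + 0.3052) = 0.5402.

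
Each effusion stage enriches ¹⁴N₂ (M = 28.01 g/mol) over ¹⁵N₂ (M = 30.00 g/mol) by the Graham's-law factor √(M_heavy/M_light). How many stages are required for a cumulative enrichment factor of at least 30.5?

With α = √(30.00/28.01) per stage, ln α = ½ ln(1.07105) = 0.03432.
Need α^N ≥ 30.5 ⇒ N ≥ ln(30.5) / ln α = 3.418 / 0.03432 = 99.59.
Minimum whole number of stages: N = 100.

100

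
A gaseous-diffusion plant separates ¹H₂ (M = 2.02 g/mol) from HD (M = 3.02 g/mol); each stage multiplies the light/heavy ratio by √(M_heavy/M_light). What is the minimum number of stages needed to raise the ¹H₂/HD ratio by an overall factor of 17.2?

Per stage α = (3.02/2.02)^(1/2) = 1.49505^0.5, giving ln α = 0.2011.
Need α^N ≥ 17.2 ⇒ N ≥ ln(17.2) / ln α = 2.845 / 0.2011 = 14.15.
Minimum whole number of stages: N = 15.

15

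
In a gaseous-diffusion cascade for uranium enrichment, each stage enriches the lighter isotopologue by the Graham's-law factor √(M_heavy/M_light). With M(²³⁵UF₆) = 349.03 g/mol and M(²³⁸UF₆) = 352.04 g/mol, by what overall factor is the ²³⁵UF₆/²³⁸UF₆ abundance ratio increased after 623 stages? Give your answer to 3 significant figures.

14.5

Overall factor = α^623 with α = √(352.04/349.03), i.e. (352.04/349.03)^(623/2).
= 1.00862^(623/2) = 14.5.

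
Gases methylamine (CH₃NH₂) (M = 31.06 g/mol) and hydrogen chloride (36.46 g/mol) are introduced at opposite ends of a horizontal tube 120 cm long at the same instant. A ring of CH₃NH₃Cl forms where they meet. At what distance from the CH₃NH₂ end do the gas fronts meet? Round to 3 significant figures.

Graham's law gives d_CH₃NH₂/d_HCl = rate_CH₃NH₂/rate_HCl = √(M_HCl/M_CH₃NH₂) = √(36.46/31.06) = 1.083.
With d_CH₃NH₂ + d_HCl = 120 cm, d_HCl = 120/(1 + 1.083) = 57.60 cm.
d_CH₃NH₂ = 120 − 57.60 = 62.4 cm.

62.4 cm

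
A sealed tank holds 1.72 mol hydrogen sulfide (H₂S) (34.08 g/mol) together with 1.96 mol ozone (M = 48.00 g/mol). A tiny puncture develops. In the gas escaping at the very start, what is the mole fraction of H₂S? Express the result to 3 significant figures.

Each component's effusion rate ∝ (its partial pressure)·(1/√M) ∝ n_i/√M_i.
Mole fraction of H₂S in the effusate = (n_H₂S/√M_H₂S) / (n_H₂S/√M_H₂S + n_O₃/√M_O₃)
= (1.72/√34.08) / (1.72/√34.08 + 1.96/√48.00) = 0.2946/(0.2946 + 0.2829) = 0.510.

0.510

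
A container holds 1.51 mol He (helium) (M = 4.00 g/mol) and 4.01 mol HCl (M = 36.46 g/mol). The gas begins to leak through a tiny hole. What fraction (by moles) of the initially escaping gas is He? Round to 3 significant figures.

Effusion rate of each component ∝ n_i/√M_i (partial pressure × 1/√M).
Mole fraction of He in the effusate = (n_He/√M_He) / (n_He/√M_He + n_HCl/√M_HCl)
= (1.51/√4.00) / (1.51/√4.00 + 4.01/√36.46) = 0.7550/(0.7550 + 0.6641) = 0.532.

0.532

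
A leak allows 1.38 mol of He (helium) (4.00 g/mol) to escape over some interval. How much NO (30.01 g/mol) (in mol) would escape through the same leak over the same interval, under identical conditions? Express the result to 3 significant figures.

Graham's law gives rate_NO/rate_He = √(M_He/M_NO) = √(4.00/30.01) = √0.1333 = 0.3651.
So the amount for NO is 1.38 × 0.3651 = 0.504 mol.

0.504 mol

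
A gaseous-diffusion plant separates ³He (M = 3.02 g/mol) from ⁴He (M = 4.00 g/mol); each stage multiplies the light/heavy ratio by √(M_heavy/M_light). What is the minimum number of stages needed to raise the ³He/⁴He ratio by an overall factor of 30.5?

With α = √(4.00/3.02) per stage, ln α = ½ ln(1.32450) = 0.1405.
Need α^N ≥ 30.5 ⇒ N ≥ ln(30.5) / ln α = 3.418 / 0.1405 = 24.32.
Rounding up, N = 25 stages.

25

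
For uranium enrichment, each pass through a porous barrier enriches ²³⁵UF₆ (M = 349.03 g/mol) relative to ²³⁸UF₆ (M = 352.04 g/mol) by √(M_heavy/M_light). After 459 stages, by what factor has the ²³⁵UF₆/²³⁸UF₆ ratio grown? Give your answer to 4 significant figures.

7.176

Overall factor = α^459 with α = √(352.04/349.03), i.e. (352.04/349.03)^(459/2).
= 1.00862^(459/2) = 7.176.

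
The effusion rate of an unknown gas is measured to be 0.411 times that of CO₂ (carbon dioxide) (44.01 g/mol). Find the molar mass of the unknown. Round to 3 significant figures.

By Graham's law, rate_X/rate_CO₂ = √(M_CO₂/M_X).
0.411 = √(44.01/M_X)
M_X = 44.01 / 0.411² = 44.01 / 0.1689 = 261 g/mol

261 g/mol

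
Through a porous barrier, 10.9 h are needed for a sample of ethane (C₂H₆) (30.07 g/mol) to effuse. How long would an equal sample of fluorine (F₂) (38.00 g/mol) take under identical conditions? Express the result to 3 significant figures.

12.3 h

From Graham's law, t_F₂/t_C₂H₆ = √(M_F₂/M_C₂H₆) = √(38.00/30.07) = √1.264 = 1.124.
So the time for F₂ is 10.9 × 1.124 = 12.3 h.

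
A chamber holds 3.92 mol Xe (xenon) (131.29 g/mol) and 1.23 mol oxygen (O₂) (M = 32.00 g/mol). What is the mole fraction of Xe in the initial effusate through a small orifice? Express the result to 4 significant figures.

0.6114

Rate_i ∝ x_i/√M_i (Graham's law weighted by mole fraction), so the effusate composition follows n_i/√M_i.
So x_Xe in the escaping gas = (n_Xe/√M_Xe) / Σ(n_i/√M_i)
= (3.92/√131.29) / (3.92/√131.29 + 1.23/√32.00) = 0.3421/(0.3421 + 0.2174) = 0.6114.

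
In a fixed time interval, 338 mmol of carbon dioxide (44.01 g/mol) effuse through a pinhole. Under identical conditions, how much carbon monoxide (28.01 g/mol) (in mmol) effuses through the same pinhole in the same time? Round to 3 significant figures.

Using Graham's law: rate_CO/rate_CO₂ = √(M_CO₂/M_CO) = √(44.01/28.01) = √1.571 = 1.253.
So the amount for CO is 338 × 1.253 = 424 mmol.

424 mmol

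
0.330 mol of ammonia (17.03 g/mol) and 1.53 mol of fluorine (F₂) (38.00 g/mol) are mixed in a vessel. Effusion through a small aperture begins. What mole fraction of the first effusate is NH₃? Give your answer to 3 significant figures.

The effusion rate of species i is ∝ p_i/√M_i ∝ n_i/√M_i.
So x_NH₃ in the escaping gas = (n_NH₃/√M_NH₃) / Σ(n_i/√M_i)
= (0.330/√17.03) / (0.330/√17.03 + 1.53/√38.00) = 0.07997/(0.07997 + 0.2482) = 0.244.

0.244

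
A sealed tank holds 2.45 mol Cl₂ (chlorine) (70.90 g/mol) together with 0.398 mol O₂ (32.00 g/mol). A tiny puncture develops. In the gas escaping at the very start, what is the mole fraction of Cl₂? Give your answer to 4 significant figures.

0.8053

Effusion rate of each component ∝ n_i/√M_i (partial pressure × 1/√M).
So x_Cl₂ in the escaping gas = (n_Cl₂/√M_Cl₂) / Σ(n_i/√M_i)
= (2.45/√70.90) / (2.45/√70.90 + 0.398/√32.00) = 0.2910/(0.2910 + 0.07036) = 0.8053.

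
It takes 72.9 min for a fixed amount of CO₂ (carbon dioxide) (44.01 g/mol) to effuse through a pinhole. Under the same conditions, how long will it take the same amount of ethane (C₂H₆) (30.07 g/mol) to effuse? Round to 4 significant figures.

60.26 min

From Graham's law, t_C₂H₆/t_CO₂ = √(M_C₂H₆/M_CO₂) = √(30.07/44.01) = √0.6833 = 0.8266.
So the time for C₂H₆ is 72.9 × 0.8266 = 60.26 min.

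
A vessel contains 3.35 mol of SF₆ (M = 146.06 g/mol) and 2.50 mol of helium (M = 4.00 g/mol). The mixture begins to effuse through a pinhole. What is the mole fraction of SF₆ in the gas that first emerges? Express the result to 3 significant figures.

The effusion rate of species i is ∝ p_i/√M_i ∝ n_i/√M_i.
So x_SF₆ in the escaping gas = (n_SF₆/√M_SF₆) / Σ(n_i/√M_i)
= (3.35/√146.06) / (3.35/√146.06 + 2.50/√4.00) = 0.2772/(0.2772 + 1.250) = 0.182.

0.182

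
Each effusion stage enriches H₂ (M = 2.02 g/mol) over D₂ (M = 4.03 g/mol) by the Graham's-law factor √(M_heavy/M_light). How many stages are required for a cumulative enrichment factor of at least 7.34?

6

With α = √(4.03/2.02) per stage, ln α = ½ ln(1.99505) = 0.3453.
Need α^N ≥ 7.34 ⇒ N ≥ ln(7.34) / ln α = 1.993 / 0.3453 = 5.77.
So at least 6 stages are needed.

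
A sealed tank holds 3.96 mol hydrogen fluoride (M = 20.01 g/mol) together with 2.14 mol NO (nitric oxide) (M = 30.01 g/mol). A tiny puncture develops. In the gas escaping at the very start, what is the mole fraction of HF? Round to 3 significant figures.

0.694

Effusion rate of each component ∝ n_i/√M_i (partial pressure × 1/√M).
Mole fraction of HF in the effusate = (n_HF/√M_HF) / (n_HF/√M_HF + n_NO/√M_NO)
= (3.96/√20.01) / (3.96/√20.01 + 2.14/√30.01) = 0.8853/(0.8853 + 0.3906) = 0.694.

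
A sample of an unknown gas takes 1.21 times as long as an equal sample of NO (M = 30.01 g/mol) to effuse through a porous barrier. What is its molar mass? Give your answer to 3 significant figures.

From Graham's law, t_X/t_NO = √(M_X/M_NO).
1.21 = √(M_X/30.01)
M_X = 30.01 × 1.21² = 30.01 × 1.464 = 43.9 g/mol

43.9 g/mol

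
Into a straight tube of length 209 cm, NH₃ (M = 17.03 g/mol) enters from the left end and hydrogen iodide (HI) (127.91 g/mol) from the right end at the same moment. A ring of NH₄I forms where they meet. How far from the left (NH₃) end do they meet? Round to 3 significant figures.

153 cm

In equal time, each gas travels a distance ∝ its rate ∝ 1/√M, so d_NH₃/d_HI = √(M_HI/M_NH₃) = √(127.91/17.03) = 2.741.
With d_NH₃ + d_HI = 209 cm, d_HI = 209/(1 + 2.741) = 55.87 cm.
d_NH₃ = 209 − 55.87 = 153 cm.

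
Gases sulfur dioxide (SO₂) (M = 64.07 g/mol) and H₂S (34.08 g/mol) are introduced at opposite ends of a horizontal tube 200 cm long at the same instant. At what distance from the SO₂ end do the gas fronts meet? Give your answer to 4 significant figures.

84.35 cm

In equal time, each gas travels a distance ∝ its rate ∝ 1/√M, so d_SO₂/d_H₂S = √(M_H₂S/M_SO₂) = √(34.08/64.07) = 0.7293.
With d_SO₂ + d_H₂S = 200 cm, d_H₂S = 200/(1 + 0.7293) = 115.7 cm.
d_SO₂ = 200 − 115.7 = 84.35 cm.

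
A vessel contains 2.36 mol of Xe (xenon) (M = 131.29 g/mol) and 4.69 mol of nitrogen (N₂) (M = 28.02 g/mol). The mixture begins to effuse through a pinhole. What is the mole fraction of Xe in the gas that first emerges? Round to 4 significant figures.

Rate_i ∝ x_i/√M_i (Graham's law weighted by mole fraction), so the effusate composition follows n_i/√M_i.
So x_Xe in the escaping gas = (n_Xe/√M_Xe) / Σ(n_i/√M_i)
= (2.36/√131.29) / (2.36/√131.29 + 4.69/√28.02) = 0.2060/(0.2060 + 0.8860) = 0.1886.

0.1886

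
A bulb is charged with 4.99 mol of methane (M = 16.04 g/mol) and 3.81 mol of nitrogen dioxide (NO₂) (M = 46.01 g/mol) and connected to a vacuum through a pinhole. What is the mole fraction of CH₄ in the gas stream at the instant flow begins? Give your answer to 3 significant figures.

0.689

The effusion rate of species i is ∝ p_i/√M_i ∝ n_i/√M_i.
Mole fraction of CH₄ in the effusate = (n_CH₄/√M_CH₄) / (n_CH₄/√M_CH₄ + n_NO₂/√M_NO₂)
= (4.99/√16.04) / (4.99/√16.04 + 3.81/√46.01) = 1.246/(1.246 + 0.5617) = 0.689.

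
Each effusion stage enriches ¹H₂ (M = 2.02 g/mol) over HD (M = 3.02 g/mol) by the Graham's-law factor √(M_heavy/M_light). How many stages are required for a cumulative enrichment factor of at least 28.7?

17

With α = √(3.02/2.02) per stage, ln α = ½ ln(1.49505) = 0.2011.
Need α^N ≥ 28.7 ⇒ N ≥ ln(28.7) / ln α = 3.357 / 0.2011 = 16.69.
So at least 17 stages are needed.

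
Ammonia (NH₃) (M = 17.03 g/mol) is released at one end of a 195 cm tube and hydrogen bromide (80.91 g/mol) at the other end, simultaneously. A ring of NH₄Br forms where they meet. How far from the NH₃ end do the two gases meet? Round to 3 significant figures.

The fronts meet when d_NH₃ + d_HBr = L with d_NH₃/d_HBr = √(M_HBr/M_NH₃) (Graham's law). Here √(M_HBr/M_NH₃) = √(80.91/17.03) = 2.180.
With d_NH₃ + d_HBr = 195 cm, d_HBr = 195/(1 + 2.180) = 61.33 cm.
d_NH₃ = 195 − 61.33 = 134 cm.

134 cm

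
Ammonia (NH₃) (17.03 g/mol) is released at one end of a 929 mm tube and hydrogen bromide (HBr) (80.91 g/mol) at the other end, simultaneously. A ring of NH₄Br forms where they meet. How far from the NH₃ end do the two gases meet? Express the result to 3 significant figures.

Distances travelled in equal time are proportional to diffusion rates, so d_NH₃/d_HBr = √(M_HBr/M_NH₃) = √(80.91/17.03) = 2.180.
With d_NH₃ + d_HBr = 929 mm, d_HBr = 929/(1 + 2.180) = 292.2 mm.
d_NH₃ = 929 − 292.2 = 637 mm.

637 mm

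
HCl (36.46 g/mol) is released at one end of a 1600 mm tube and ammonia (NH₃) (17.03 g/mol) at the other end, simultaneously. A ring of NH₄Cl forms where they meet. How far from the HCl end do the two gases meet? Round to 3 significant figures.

In equal time, each gas travels a distance ∝ its rate ∝ 1/√M, so d_HCl/d_NH₃ = √(M_NH₃/M_HCl) = √(17.03/36.46) = 0.6834.
With d_HCl + d_NH₃ = 1600 mm, d_NH₃ = 1600/(1 + 0.6834) = 950.4 mm.
d_HCl = 1600 − 950.4 = 650 mm.

650 mm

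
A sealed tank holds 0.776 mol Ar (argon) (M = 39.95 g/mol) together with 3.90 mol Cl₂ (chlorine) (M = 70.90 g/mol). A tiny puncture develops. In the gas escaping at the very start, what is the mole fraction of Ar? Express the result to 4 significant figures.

The effusion rate of species i is ∝ p_i/√M_i ∝ n_i/√M_i.
So x_Ar in the escaping gas = (n_Ar/√M_Ar) / Σ(n_i/√M_i)
= (0.776/√39.95) / (0.776/√39.95 + 3.90/√70.90) = 0.1228/(0.1228 + 0.4632) = 0.2095.

0.2095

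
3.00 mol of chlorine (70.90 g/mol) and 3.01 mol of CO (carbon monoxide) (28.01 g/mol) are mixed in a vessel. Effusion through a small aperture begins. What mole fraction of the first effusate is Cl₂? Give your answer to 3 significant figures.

0.385

Rate_i ∝ x_i/√M_i (Graham's law weighted by mole fraction), so the effusate composition follows n_i/√M_i.
x_Cl₂(eff) = (n_Cl₂/√M_Cl₂) / (n_Cl₂/√M_Cl₂ + n_CO/√M_CO)
= (3.00/√70.90) / (3.00/√70.90 + 3.01/√28.01) = 0.3563/(0.3563 + 0.5687) = 0.385.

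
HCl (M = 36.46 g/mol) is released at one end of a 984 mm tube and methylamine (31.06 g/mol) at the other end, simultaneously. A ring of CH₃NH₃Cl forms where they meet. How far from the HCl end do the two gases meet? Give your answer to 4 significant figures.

472.3 mm

The fronts meet when d_HCl + d_CH₃NH₂ = L with d_HCl/d_CH₃NH₂ = √(M_CH₃NH₂/M_HCl) (Graham's law). Here √(M_CH₃NH₂/M_HCl) = √(31.06/36.46) = 0.9230.
With d_HCl + d_CH₃NH₂ = 984 mm, d_CH₃NH₂ = 984/(1 + 0.9230) = 511.7 mm.
d_HCl = 984 − 511.7 = 472.3 mm.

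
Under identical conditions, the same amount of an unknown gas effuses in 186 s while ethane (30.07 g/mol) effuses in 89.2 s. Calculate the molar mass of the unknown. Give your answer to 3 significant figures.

131 g/mol

Using Graham's law: t_X/t_C₂H₆ = √(M_X/M_C₂H₆).
186/89.2 = 2.085 = √(M_X/30.07)
M_X = 30.07 × 2.085² = 30.07 × 4.348 = 131 g/mol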